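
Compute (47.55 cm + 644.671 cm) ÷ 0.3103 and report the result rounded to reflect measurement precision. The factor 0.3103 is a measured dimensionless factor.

2.231 × 10^3 cm

47.55 cm + 644.671 cm = 692.221 cm; the sum is limited to 2 decimal places (5 s.f.).
Carrying full precision, 692.221 ÷ 0.3103 = 2230.81211731… cm; 0.3103 has 4 s.f., so the result keeps min(5, 4) = 4 s.f.
Rounded to 4 significant figures: 2.231 × 10^3 cm.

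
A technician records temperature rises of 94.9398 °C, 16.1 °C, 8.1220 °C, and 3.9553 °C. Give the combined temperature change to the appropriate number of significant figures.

123.1 °C

94.9398 °C + 16.1 °C + 8.1220 °C + 3.9553 °C = 123.1171 °C.
Addition/subtraction keeps the fewest decimal places: 94.9398 → 4 decimal places, 16.1 → 1 decimal place, 8.1220 → 4 decimal places, 3.9553 → 4 decimal places; limit is 1.
Rounded to 1 decimal place: 123.1 °C.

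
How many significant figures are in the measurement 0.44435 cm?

0.44435: leading zeros are not significant.

5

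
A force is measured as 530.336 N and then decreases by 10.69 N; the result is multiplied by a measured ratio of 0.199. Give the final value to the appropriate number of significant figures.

530.336 N − 10.69 N = 519.646 N; the difference is limited to 2 decimal places (5 s.f.).
Carrying full precision, 519.646 × 0.199 = 103.409554 N; 0.199 has 3 s.f., so the result keeps min(5, 3) = 3 s.f.
Rounded to 3 significant figures: 103 N.

103 N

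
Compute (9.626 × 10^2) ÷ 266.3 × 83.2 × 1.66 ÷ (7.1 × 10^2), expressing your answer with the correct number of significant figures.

0.70

(9.626 × 10^2) ÷ 266.3 × 83.2 × 1.66 ÷ (7.1 × 10^2) = 0.703149636384…
Multiplication/division keeps the fewest significant figures: 9.626 × 10^2 → 4 s.f., 266.3 → 4 s.f., 83.2 → 3 s.f., 1.66 → 3 s.f., 7.1 × 10^2 → 2 s.f.; limit is 2.
Rounded to 2 significant figures: 0.70.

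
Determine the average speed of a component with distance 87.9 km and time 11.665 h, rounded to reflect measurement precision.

7.54 km/h

average speed = 87.9 km ÷ 11.665 h = 7.5353621946… km/h.
87.9 has 3 significant figures; 11.665 has 5.
Division/multiplication keeps the fewest: 3 significant figures.
Rounded: 7.54 km/h.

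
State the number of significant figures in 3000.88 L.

3000.88: zeros between nonzero digits are significant.

6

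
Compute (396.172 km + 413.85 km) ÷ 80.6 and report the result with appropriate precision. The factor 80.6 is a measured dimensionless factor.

10.0 km

396.172 km + 413.85 km = 810.022 km; the sum is limited to 2 decimal places (5 s.f.).
Carrying full precision, 810.022 ÷ 80.6 = 10.0499007444… km; 80.6 has 3 s.f., so the result keeps min(5, 3) = 3 s.f.
Rounded to 3 significant figures: 10.0 km.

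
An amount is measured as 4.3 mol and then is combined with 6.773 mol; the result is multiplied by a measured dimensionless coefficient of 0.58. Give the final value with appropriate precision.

6.4 mol

4.3 mol + 6.773 mol = 11.073 mol; the sum is limited to 1 decimal place (3 s.f.).
Carrying full precision, 11.073 × 0.58 = 6.42234 mol; 0.58 has 2 s.f., so the result keeps min(3, 2) = 2 s.f.
Rounded to 2 significant figures: 6.4 mol.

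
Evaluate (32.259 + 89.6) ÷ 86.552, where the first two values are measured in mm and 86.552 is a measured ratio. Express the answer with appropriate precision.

1.408 mm

32.259 mm + 89.6 mm = 121.859 mm; the sum is limited to 1 decimal place (4 s.f.).
Carrying full precision, 121.859 ÷ 86.552 = 1.4079281819… mm; 86.552 has 5 s.f., so the result keeps min(4, 5) = 4 s.f.
Rounded to 4 significant figures: 1.408 mm.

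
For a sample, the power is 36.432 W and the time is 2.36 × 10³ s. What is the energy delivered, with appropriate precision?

energy delivered = 36.432 W × 2.36 × 10³ s = 85979.52 J.
36.432 has 5 significant figures; 2.36 × 10³ has 3.
Division/multiplication keeps the fewest: 3 significant figures.
Rounded: 8.60 × 10⁴ J.

8.60 × 10⁴ J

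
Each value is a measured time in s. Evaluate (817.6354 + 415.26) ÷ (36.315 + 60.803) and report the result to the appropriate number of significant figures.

817.6354 + 415.26 = 1232.8954, limited to 2 d.p. → 6 s.f.; 36.315 + 60.803 = 97.118, limited to 3 d.p. → 5 s.f.
Carrying full precision, 1232.8954 ÷ 97.118 = 12.6948186742…; keep min(6, 5) = 5 s.f.
Rounded to 5 significant figures: 12.695.

12.695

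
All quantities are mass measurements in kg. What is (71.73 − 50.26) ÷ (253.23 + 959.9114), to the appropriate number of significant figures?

71.73 − 50.26 = 21.47, limited to 2 d.p. → 4 s.f.; 253.23 + 959.9114 = 1213.1414, limited to 2 d.p. → 6 s.f.
Carrying full precision, 21.47 ÷ 1213.1414 = 0.0176978545123…; keep min(4, 6) = 4 s.f.
Rounded to 4 significant figures: 0.01770.

0.01770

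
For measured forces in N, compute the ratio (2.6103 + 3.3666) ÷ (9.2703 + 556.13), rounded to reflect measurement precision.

2.6103 + 3.3666 = 5.9769, limited to 4 d.p. → 5 s.f.; 9.2703 + 556.13 = 565.4003, limited to 2 d.p. → 5 s.f.
Carrying full precision, 5.9769 ÷ 565.4003 = 0.0105710944971…; keep min(5, 5) = 5 s.f.
Rounded to 5 significant figures: 0.010571.

0.010571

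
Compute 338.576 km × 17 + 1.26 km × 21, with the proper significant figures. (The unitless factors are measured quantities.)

5.8 × 10³ km

338.576 × 17 = 5755.792 → 5.8 × 10³ km (2 s.f., last digit at the 10^2 place).
1.26 × 21 = 26.46 → 26 km (2 s.f., last digit at the 10^0 place).
Sum: 5782.252 km; keep the coarser place, 10^2.
Result: 5.8 × 10³ km.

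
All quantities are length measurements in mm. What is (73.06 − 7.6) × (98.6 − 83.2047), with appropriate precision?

1.01 × 10³ mm²

73.06 − 7.6 = 65.46, limited to 1 d.p. → 3 s.f.; 98.6 − 83.2047 = 15.3953, limited to 1 d.p. → 3 s.f.
Carrying full precision, 65.46 × 15.3953 = 1007.776338; keep min(3, 3) = 3 s.f.
Rounded to 3 significant figures: 1.01 × 10³ mm².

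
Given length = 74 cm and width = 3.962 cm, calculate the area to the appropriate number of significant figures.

2.9 × 10^2 cm²

area = 74 cm × 3.962 cm = 293.188 cm².
74 has 2 significant figures; 3.962 has 4.
Division/multiplication keeps the fewest: 2 significant figures.
Rounded: 2.9 × 10^2 cm².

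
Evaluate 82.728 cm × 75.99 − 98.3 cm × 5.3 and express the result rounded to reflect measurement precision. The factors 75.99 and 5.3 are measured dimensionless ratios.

82.728 × 75.99 = 6286.50072 → 6287 cm (4 s.f., last digit at the 10^0 place).
98.3 × 5.3 = 520.99 → 5.2 × 10^2 cm (2 s.f., last digit at the 10^1 place).
Difference: 5765.51072 cm; keep the coarser place, 10^1.
Result: 5.77 × 10^3 cm.

5.77 × 10^3 cm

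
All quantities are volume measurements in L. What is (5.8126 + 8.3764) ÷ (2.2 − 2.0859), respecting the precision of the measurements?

1 × 10²

5.8126 + 8.3764 = 14.1890, limited to 4 d.p. → 6 s.f.; 2.2 − 2.0859 = 0.1141, limited to 1 d.p. → 1 s.f.
Carrying full precision, 14.1890 ÷ 0.1141 = 124.355828221…; keep min(6, 1) = 1 s.f.
Rounded to 1 significant figure: 1 × 10².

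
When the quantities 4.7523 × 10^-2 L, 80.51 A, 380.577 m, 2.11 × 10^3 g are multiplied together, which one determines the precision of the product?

4.7523 × 10^-2 L → 5 s.f.; 80.51 A → 4 s.f.; 380.577 m → 6 s.f.; 2.11 × 10^3 g → 3 s.f.
The fewest is 3 significant figures, from 2.11 × 10^3 g.

2.11 × 10^3 g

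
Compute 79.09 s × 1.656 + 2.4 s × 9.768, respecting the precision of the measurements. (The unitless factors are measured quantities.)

79.09 × 1.656 = 130.97304 → 131.0 s (4 s.f., last digit at the 10^-1 place).
2.4 × 9.768 = 23.4432 → 23 s (2 s.f., last digit at the 10^0 place).
Sum: 154.41624 s; keep the coarser place, 10^0.
Result: 154 s.

154 s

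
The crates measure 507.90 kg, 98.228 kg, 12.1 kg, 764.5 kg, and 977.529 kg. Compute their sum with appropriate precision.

2360.3 kg

507.90 kg + 98.228 kg + 12.1 kg + 764.5 kg + 977.529 kg = 2360.257 kg.
Addition/subtraction keeps the fewest decimal places: 507.90 → 2 decimal places, 98.228 → 3 decimal places, 12.1 → 1 decimal place, 764.5 → 1 decimal place, 977.529 → 3 decimal places; limit is 1.
Rounded to 1 decimal place: 2360.3 kg.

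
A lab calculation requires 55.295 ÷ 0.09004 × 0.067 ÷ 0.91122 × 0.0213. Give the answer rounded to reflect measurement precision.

0.96

55.295 ÷ 0.09004 × 0.067 ÷ 0.91122 × 0.0213 = 0.961792838236…
Multiplication/division keeps the fewest significant figures: 55.295 → 5 s.f., 0.09004 → 4 s.f., 0.067 → 2 s.f., 0.91122 → 5 s.f., 0.0213 → 3 s.f.; limit is 2.
Rounded to 2 significant figures: 0.96.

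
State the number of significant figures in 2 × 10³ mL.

1

2 × 10³: in scientific notation every digit of the coefficient is significant.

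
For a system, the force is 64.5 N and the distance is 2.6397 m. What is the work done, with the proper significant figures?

work done = 64.5 N × 2.6397 m = 170.26065 J.
64.5 has 3 significant figures; 2.6397 has 5.
Division/multiplication keeps the fewest: 3 significant figures.
Rounded: 170. J.

170. J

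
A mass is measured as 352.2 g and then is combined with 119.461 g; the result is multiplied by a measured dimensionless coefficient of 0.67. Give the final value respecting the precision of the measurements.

3.2 × 10^2 g

352.2 g + 119.461 g = 471.661 g; the sum is limited to 1 decimal place (4 s.f.).
Carrying full precision, 471.661 × 0.67 = 316.01287 g; 0.67 has 2 s.f., so the result keeps min(4, 2) = 2 s.f.
Rounded to 2 significant figures: 3.2 × 10^2 g.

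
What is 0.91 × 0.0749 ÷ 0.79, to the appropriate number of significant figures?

0.91 × 0.0749 ÷ 0.79 = 0.0862772151899…
Multiplication/division keeps the fewest significant figures: 0.91 → 2 s.f., 0.0749 → 3 s.f., 0.79 → 2 s.f.; limit is 2.
Rounded to 2 significant figures: 0.086.

0.086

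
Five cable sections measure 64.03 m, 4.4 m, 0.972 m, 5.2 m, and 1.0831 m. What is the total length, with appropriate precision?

64.03 m + 4.4 m + 0.972 m + 5.2 m + 1.0831 m = 75.6851 m.
Addition/subtraction keeps the fewest decimal places: 64.03 → 2 decimal places, 4.4 → 1 decimal place, 0.972 → 3 decimal places, 5.2 → 1 decimal place, 1.0831 → 4 decimal places; limit is 1.
Rounded to 1 decimal place: 75.7 m.

75.7 m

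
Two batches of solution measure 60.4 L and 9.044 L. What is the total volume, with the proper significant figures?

60.4 L + 9.044 L = 69.444 L.
Addition/subtraction keeps the fewest decimal places: 60.4 → 1 decimal place, 9.044 → 3 decimal places; limit is 1.
Rounded to 1 decimal place: 69.4 L.

69.4 L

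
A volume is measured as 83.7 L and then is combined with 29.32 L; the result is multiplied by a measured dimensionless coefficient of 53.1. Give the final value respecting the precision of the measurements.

6.00 × 10³ L

83.7 L + 29.32 L = 113.02 L; the sum is limited to 1 decimal place (4 s.f.).
Carrying full precision, 113.02 × 53.1 = 6001.362 L; 53.1 has 3 s.f., so the result keeps min(4, 3) = 3 s.f.
Rounded to 3 significant figures: 6.00 × 10³ L.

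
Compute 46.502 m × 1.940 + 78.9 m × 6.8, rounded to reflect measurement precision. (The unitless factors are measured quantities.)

46.502 × 1.940 = 90.21388 → 90.21 m (4 s.f., last digit at the 10^-2 place).
78.9 × 6.8 = 536.52 → 5.4 × 10² m (2 s.f., last digit at the 10^1 place).
Sum: 626.73388 m; keep the coarser place, 10^1.
Result: 6.3 × 10² m.

6.3 × 10² m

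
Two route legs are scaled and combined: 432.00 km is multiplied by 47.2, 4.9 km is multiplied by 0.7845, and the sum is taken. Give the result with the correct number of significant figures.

2.04 × 10^4 km

432.00 × 47.2 = 20390.4 → 2.04 × 10^4 km (3 s.f., last digit at the 10^2 place).
4.9 × 0.7845 = 3.84405 → 3.8 km (2 s.f., last digit at the 10^-1 place).
Sum: 20394.24405 km; keep the coarser place, 10^2.
Result: 2.04 × 10^4 km.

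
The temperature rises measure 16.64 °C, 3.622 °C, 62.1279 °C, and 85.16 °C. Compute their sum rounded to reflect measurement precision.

16.64 °C + 3.622 °C + 62.1279 °C + 85.16 °C = 167.5499 °C.
Addition/subtraction keeps the fewest decimal places: 16.64 → 2 decimal places, 3.622 → 3 decimal places, 62.1279 → 4 decimal places, 85.16 → 2 decimal places; limit is 2.
Rounded to 2 decimal places: 167.55 °C.

167.55 °C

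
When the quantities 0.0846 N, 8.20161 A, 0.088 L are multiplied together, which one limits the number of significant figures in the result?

0.0846 N → 3 s.f.; 8.20161 A → 6 s.f.; 0.088 L → 2 s.f.
The fewest is 2 significant figures, from 0.088 L.

0.088 L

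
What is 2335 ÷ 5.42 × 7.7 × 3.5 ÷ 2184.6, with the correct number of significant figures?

5.3

2335 ÷ 5.42 × 7.7 × 3.5 ÷ 2184.6 = 5.3146471797…
Multiplication/division keeps the fewest significant figures: 2335 → 4 s.f., 5.42 → 3 s.f., 7.7 → 2 s.f., 3.5 → 2 s.f., 2184.6 → 5 s.f.; limit is 2.
Rounded to 2 significant figures: 5.3.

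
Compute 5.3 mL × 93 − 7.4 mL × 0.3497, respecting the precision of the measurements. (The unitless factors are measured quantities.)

4.9 × 10^2 mL

5.3 × 93 = 492.9 → 4.9 × 10^2 mL (2 s.f., last digit at the 10^1 place).
7.4 × 0.3497 = 2.58778 → 2.6 mL (2 s.f., last digit at the 10^-1 place).
Difference: 490.31222 mL; keep the coarser place, 10^1.
Result: 4.9 × 10^2 mL.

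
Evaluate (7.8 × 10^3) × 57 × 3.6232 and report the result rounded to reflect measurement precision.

1.6 × 10^6

(7.8 × 10^3) × 57 × 3.6232 = 1610874.72
Multiplication/division keeps the fewest significant figures: 7.8 × 10^3 → 2 s.f., 57 → 2 s.f., 3.6232 → 5 s.f.; limit is 2.
Rounded to 2 significant figures: 1.6 × 10^6.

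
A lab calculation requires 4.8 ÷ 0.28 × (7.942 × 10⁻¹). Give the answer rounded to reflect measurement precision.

14

4.8 ÷ 0.28 × (7.942 × 10⁻¹) = 13.6148571429…
Multiplication/division keeps the fewest significant figures: 4.8 → 2 s.f., 0.28 → 2 s.f., 7.942 × 10⁻¹ → 4 s.f.; limit is 2.
Rounded to 2 significant figures: 14.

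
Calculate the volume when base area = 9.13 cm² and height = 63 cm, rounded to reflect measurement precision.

volume = 9.13 cm² × 63 cm = 575.19 cm³.
9.13 has 3 significant figures; 63 has 2.
Division/multiplication keeps the fewest: 2 significant figures.
Rounded: 5.8 × 10^2 cm³.

5.8 × 10^2 cm³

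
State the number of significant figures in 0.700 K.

3

0.700: leading zeros are not significant; trailing zeros after a decimal point are significant.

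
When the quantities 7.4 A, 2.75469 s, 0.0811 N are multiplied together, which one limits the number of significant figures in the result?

7.4 A → 2 s.f.; 2.75469 s → 6 s.f.; 0.0811 N → 3 s.f.
The fewest is 2 significant figures, from 7.4 A.

7.4 A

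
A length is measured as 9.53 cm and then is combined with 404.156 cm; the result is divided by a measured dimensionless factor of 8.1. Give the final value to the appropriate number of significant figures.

9.53 cm + 404.156 cm = 413.686 cm; the sum is limited to 2 decimal places (5 s.f.).
Carrying full precision, 413.686 ÷ 8.1 = 51.072345679… cm; 8.1 has 2 s.f., so the result keeps min(5, 2) = 2 s.f.
Rounded to 2 significant figures: 51 cm.

51 cm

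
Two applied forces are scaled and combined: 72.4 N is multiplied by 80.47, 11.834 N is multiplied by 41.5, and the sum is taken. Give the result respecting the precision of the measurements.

6.32 × 10^3 N

72.4 × 80.47 = 5826.028 → 5.83 × 10^3 N (3 s.f., last digit at the 10^1 place).
11.834 × 41.5 = 491.111 → 491 N (3 s.f., last digit at the 10^0 place).
Sum: 6317.139 N; keep the coarser place, 10^1.
Result: 6.32 × 10^3 N.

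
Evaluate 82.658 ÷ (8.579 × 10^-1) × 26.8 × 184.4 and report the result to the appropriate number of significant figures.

4.76 × 10^5

82.658 ÷ (8.579 × 10^-1) × 26.8 × 184.4 = 476150.161278…
Multiplication/division keeps the fewest significant figures: 82.658 → 5 s.f., 8.579 × 10^-1 → 4 s.f., 26.8 → 3 s.f., 184.4 → 4 s.f.; limit is 3.
Rounded to 3 significant figures: 4.76 × 10^5.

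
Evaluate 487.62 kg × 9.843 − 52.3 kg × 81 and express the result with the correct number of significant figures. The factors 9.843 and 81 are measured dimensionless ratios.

6 × 10² kg

487.62 × 9.843 = 4799.64366 → 4800. kg (4 s.f., last digit at the 10^0 place).
52.3 × 81 = 4236.3 → 4.2 × 10³ kg (2 s.f., last digit at the 10^2 place).
Difference: 563.34366 kg; keep the coarser place, 10^2.
Result: 6 × 10² kg.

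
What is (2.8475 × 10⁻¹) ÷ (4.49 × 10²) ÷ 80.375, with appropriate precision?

(2.8475 × 10⁻¹) ÷ (4.49 × 10²) ÷ 80.375 = 0.00000789035250271…
Multiplication/division keeps the fewest significant figures: 2.8475 × 10⁻¹ → 5 s.f., 4.49 × 10² → 3 s.f., 80.375 → 5 s.f.; limit is 3.
Rounded to 3 significant figures: 7.89 × 10⁻⁶.

7.89 × 10⁻⁶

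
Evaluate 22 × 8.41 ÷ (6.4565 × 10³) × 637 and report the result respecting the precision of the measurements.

22 × 8.41 ÷ (6.4565 × 10³) × 637 = 18.2541222024…
Multiplication/division keeps the fewest significant figures: 22 → 2 s.f., 8.41 → 3 s.f., 6.4565 × 10³ → 5 s.f., 637 → 3 s.f.; limit is 2.
Rounded to 2 significant figures: 18.

18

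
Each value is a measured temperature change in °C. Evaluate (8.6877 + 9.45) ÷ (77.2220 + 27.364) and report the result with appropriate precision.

8.6877 + 9.45 = 18.1377, limited to 2 d.p. → 4 s.f.; 77.2220 + 27.364 = 104.5860, limited to 3 d.p. → 6 s.f.
Carrying full precision, 18.1377 ÷ 104.5860 = 0.17342378521…; keep min(4, 6) = 4 s.f.
Rounded to 4 significant figures: 0.1734.

0.1734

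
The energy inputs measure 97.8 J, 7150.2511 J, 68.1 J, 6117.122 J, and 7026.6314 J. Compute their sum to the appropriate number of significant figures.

20459.9 J

97.8 J + 7150.2511 J + 68.1 J + 6117.122 J + 7026.6314 J = 20459.9045 J.
Addition/subtraction keeps the fewest decimal places: 97.8 → 1 decimal place, 7150.2511 → 4 decimal places, 68.1 → 1 decimal place, 6117.122 → 3 decimal places, 7026.6314 → 4 decimal places; limit is 1.
Rounded to 1 decimal place: 20459.9 J.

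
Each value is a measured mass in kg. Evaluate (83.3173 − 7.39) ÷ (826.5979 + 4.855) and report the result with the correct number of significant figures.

83.3173 − 7.39 = 75.9273, limited to 2 d.p. → 4 s.f.; 826.5979 + 4.855 = 831.4529, limited to 3 d.p. → 6 s.f.
Carrying full precision, 75.9273 ÷ 831.4529 = 0.0913188227499…; keep min(4, 6) = 4 s.f.
Rounded to 4 significant figures: 9.132 × 10⁻².

9.132 × 10⁻²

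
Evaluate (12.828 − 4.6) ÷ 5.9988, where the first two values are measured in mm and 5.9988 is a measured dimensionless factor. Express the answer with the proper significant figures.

12.828 mm − 4.6 mm = 8.228 mm; the difference is limited to 1 decimal place (2 s.f.).
Carrying full precision, 8.228 ÷ 5.9988 = 1.37160765486… mm; 5.9988 has 5 s.f., so the result keeps min(2, 5) = 2 s.f.
Rounded to 2 significant figures: 1.4 mm.

1.4 mm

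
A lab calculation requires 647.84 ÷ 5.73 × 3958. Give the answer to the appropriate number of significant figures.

4.47 × 10^5

647.84 ÷ 5.73 × 3958 = 447495.762653…
Multiplication/division keeps the fewest significant figures: 647.84 → 5 s.f., 5.73 → 3 s.f., 3958 → 4 s.f.; limit is 3.
Rounded to 3 significant figures: 4.47 × 10^5.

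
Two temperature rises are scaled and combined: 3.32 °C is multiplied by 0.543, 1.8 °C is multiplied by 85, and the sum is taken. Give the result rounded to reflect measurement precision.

1.5 × 10^2 °C

3.32 × 0.543 = 1.80276 → 1.80 °C (3 s.f., last digit at the 10^-2 place).
1.8 × 85 = 153 → 1.5 × 10^2 °C (2 s.f., last digit at the 10^1 place).
Sum: 154.80276 °C; keep the coarser place, 10^1.
Result: 1.5 × 10^2 °C.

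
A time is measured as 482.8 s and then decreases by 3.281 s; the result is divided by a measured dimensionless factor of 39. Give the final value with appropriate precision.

12 s

482.8 s − 3.281 s = 479.519 s; the difference is limited to 1 decimal place (4 s.f.).
Carrying full precision, 479.519 ÷ 39 = 12.2953589744… s; 39 has 2 s.f., so the result keeps min(4, 2) = 2 s.f.
Rounded to 2 significant figures: 12 s.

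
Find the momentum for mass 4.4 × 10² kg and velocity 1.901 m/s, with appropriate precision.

8.4 × 10² kg·m/s

momentum = 4.4 × 10² kg × 1.901 m/s = 836.44 kg·m/s.
4.4 × 10² has 2 significant figures; 1.901 has 4.
Division/multiplication keeps the fewest: 2 significant figures.
Rounded: 8.4 × 10² kg·m/s.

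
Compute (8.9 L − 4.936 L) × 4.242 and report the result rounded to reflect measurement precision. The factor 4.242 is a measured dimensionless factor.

8.9 L − 4.936 L = 3.964 L; the difference is limited to 1 decimal place (2 s.f.).
Carrying full precision, 3.964 × 4.242 = 16.815288 L; 4.242 has 4 s.f., so the result keeps min(2, 4) = 2 s.f.
Rounded to 2 significant figures: 17 L.

17 L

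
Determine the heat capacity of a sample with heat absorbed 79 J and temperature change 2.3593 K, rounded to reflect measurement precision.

heat capacity = 79 J ÷ 2.3593 K = 33.4845081168… J/K.
79 has 2 significant figures; 2.3593 has 5.
Division/multiplication keeps the fewest: 2 significant figures.
Rounded: 33 J/K.

33 J/K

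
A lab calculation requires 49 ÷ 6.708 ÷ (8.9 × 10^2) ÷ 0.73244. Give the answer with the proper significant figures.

49 ÷ 6.708 ÷ (8.9 × 10^2) ÷ 0.73244 = 0.0112057509379…
Multiplication/division keeps the fewest significant figures: 49 → 2 s.f., 6.708 → 4 s.f., 8.9 × 10^2 → 2 s.f., 0.73244 → 5 s.f.; limit is 2.
Rounded to 2 significant figures: 0.011.

0.011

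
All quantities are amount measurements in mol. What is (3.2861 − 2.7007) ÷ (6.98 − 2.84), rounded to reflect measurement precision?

3.2861 − 2.7007 = 0.5854, limited to 4 d.p. → 4 s.f.; 6.98 − 2.84 = 4.14, limited to 2 d.p. → 3 s.f.
Carrying full precision, 0.5854 ÷ 4.14 = 0.141400966184…; keep min(4, 3) = 3 s.f.
Rounded to 3 significant figures: 1.41 × 10⁻¹.

1.41 × 10⁻¹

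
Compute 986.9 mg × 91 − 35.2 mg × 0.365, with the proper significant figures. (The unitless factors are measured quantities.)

986.9 × 91 = 89807.9 → 9.0 × 10^4 mg (2 s.f., last digit at the 10^3 place).
35.2 × 0.365 = 12.848 → 12.8 mg (3 s.f., last digit at the 10^-1 place).
Difference: 89795.052 mg; keep the coarser place, 10^3.
Result: 9.0 × 10^4 mg.

9.0 × 10^4 mg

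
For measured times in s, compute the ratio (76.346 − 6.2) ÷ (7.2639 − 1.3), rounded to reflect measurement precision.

76.346 − 6.2 = 70.146, limited to 1 d.p. → 3 s.f.; 7.2639 − 1.3 = 5.9639, limited to 1 d.p. → 2 s.f.
Carrying full precision, 70.146 ÷ 5.9639 = 11.7617666292…; keep min(3, 2) = 2 s.f.
Rounded to 2 significant figures: 12.

12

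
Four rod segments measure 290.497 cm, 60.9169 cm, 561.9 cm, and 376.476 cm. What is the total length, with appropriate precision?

1289.8 cm

290.497 cm + 60.9169 cm + 561.9 cm + 376.476 cm = 1289.7899 cm.
Addition/subtraction keeps the fewest decimal places: 290.497 → 3 decimal places, 60.9169 → 4 decimal places, 561.9 → 1 decimal place, 376.476 → 3 decimal places; limit is 1.
Rounded to 1 decimal place: 1289.8 cm.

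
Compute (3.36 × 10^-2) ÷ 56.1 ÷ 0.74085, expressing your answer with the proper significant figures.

8.08 × 10^-4

(3.36 × 10^-2) ÷ 56.1 ÷ 0.74085 = 0.000808436905289…
Multiplication/division keeps the fewest significant figures: 3.36 × 10^-2 → 3 s.f., 56.1 → 3 s.f., 0.74085 → 5 s.f.; limit is 3.
Rounded to 3 significant figures: 8.08 × 10^-4.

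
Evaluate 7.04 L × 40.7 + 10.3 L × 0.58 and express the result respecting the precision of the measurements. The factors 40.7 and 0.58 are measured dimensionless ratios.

293 L

7.04 × 40.7 = 286.528 → 287 L (3 s.f., last digit at the 10^0 place).
10.3 × 0.58 = 5.974 → 6.0 L (2 s.f., last digit at the 10^-1 place).
Sum: 292.502 L; keep the coarser place, 10^0.
Result: 293 L.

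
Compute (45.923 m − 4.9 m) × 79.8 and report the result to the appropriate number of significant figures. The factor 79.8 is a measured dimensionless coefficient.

45.923 m − 4.9 m = 41.023 m; the difference is limited to 1 decimal place (3 s.f.).
Carrying full precision, 41.023 × 79.8 = 3273.6354 m; 79.8 has 3 s.f., so the result keeps min(3, 3) = 3 s.f.
Rounded to 3 significant figures: 3.27 × 10^3 m.

3.27 × 10^3 m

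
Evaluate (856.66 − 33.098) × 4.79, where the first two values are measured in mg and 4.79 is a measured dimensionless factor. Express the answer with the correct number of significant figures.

3.94 × 10^3 mg

856.66 mg − 33.098 mg = 823.562 mg; the difference is limited to 2 decimal places (5 s.f.).
Carrying full precision, 823.562 × 4.79 = 3944.86198 mg; 4.79 has 3 s.f., so the result keeps min(5, 3) = 3 s.f.
Rounded to 3 significant figures: 3.94 × 10^3 mg.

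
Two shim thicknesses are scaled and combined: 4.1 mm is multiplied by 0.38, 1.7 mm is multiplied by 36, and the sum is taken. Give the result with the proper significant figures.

4.1 × 0.38 = 1.558 → 1.6 mm (2 s.f., last digit at the 10^-1 place).
1.7 × 36 = 61.2 → 61 mm (2 s.f., last digit at the 10^0 place).
Sum: 62.758 mm; keep the coarser place, 10^0.
Result: 63 mm.

63 mm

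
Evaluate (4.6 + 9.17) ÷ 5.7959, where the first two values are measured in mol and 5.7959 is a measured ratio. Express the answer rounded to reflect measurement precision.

2.38 mol

4.6 mol + 9.17 mol = 13.77 mol; the sum is limited to 1 decimal place (3 s.f.).
Carrying full precision, 13.77 ÷ 5.7959 = 2.37581738815… mol; 5.7959 has 5 s.f., so the result keeps min(3, 5) = 3 s.f.
Rounded to 3 significant figures: 2.38 mol.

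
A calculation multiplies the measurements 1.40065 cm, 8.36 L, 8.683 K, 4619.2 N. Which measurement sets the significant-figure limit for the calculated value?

1.40065 cm → 6 s.f.; 8.36 L → 3 s.f.; 8.683 K → 4 s.f.; 4619.2 N → 5 s.f.
The fewest is 3 significant figures, from 8.36 L.

8.36 L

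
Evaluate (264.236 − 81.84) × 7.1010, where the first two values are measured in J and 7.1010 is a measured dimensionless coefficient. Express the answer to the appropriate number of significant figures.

264.236 J − 81.84 J = 182.396 J; the difference is limited to 2 decimal places (5 s.f.).
Carrying full precision, 182.396 × 7.1010 = 1295.193996 J; 7.1010 has 5 s.f., so the result keeps min(5, 5) = 5 s.f.
Rounded to 5 significant figures: 1295.2 J.

1295.2 J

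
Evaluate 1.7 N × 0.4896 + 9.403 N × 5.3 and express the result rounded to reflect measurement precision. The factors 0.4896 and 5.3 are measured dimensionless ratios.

51 N

1.7 × 0.4896 = 0.83232 → 0.83 N (2 s.f., last digit at the 10^-2 place).
9.403 × 5.3 = 49.8359 → 50. N (2 s.f., last digit at the 10^0 place).
Sum: 50.66822 N; keep the coarser place, 10^0.
Result: 51 N.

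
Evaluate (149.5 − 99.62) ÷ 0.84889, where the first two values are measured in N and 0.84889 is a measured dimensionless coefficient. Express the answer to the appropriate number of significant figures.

58.8 N

149.5 N − 99.62 N = 49.88 N; the difference is limited to 1 decimal place (3 s.f.).
Carrying full precision, 49.88 ÷ 0.84889 = 58.7590853939… N; 0.84889 has 5 s.f., so the result keeps min(3, 5) = 3 s.f.
Rounded to 3 significant figures: 58.8 N.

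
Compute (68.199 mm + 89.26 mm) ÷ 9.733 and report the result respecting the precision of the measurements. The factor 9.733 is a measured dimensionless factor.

68.199 mm + 89.26 mm = 157.459 mm; the sum is limited to 2 decimal places (5 s.f.).
Carrying full precision, 157.459 ÷ 9.733 = 16.1778485565… mm; 9.733 has 4 s.f., so the result keeps min(5, 4) = 4 s.f.
Rounded to 4 significant figures: 16.18 mm.

16.18 mm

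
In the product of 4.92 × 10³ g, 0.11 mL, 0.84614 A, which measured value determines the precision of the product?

0.11 mL

4.92 × 10³ g → 3 s.f.; 0.11 mL → 2 s.f.; 0.84614 A → 5 s.f.
The fewest is 2 significant figures, from 0.11 mL.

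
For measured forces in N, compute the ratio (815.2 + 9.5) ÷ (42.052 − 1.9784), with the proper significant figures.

20.58

815.2 + 9.5 = 824.7, limited to 1 d.p. → 4 s.f.; 42.052 − 1.9784 = 40.0736, limited to 3 d.p. → 5 s.f.
Carrying full precision, 824.7 ÷ 40.0736 = 20.5796334744…; keep min(4, 5) = 4 s.f.
Rounded to 4 significant figures: 20.58.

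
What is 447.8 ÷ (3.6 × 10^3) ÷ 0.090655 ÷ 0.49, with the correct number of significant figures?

447.8 ÷ (3.6 × 10^3) ÷ 0.090655 ÷ 0.49 = 2.80023027173…
Multiplication/division keeps the fewest significant figures: 447.8 → 4 s.f., 3.6 × 10^3 → 2 s.f., 0.090655 → 5 s.f., 0.49 → 2 s.f.; limit is 2.
Rounded to 2 significant figures: 2.8.

2.8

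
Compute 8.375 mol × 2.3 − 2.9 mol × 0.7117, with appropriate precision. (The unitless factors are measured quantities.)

17 mol

8.375 × 2.3 = 19.2625 → 19 mol (2 s.f., last digit at the 10^0 place).
2.9 × 0.7117 = 2.06393 → 2.1 mol (2 s.f., last digit at the 10^-1 place).
Difference: 17.19857 mol; keep the coarser place, 10^0.
Result: 17 mol.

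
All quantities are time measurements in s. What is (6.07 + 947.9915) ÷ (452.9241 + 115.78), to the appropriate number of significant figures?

1.6776

6.07 + 947.9915 = 954.0615, limited to 2 d.p. → 5 s.f.; 452.9241 + 115.78 = 568.7041, limited to 2 d.p. → 5 s.f.
Carrying full precision, 954.0615 ÷ 568.7041 = 1.67760615758…; keep min(5, 5) = 5 s.f.
Rounded to 5 significant figures: 1.6776.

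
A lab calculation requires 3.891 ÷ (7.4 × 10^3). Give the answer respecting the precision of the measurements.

5.3 × 10^-4

3.891 ÷ (7.4 × 10^3) = 0.000525810810811…
Multiplication/division keeps the fewest significant figures: 3.891 → 4 s.f., 7.4 × 10^3 → 2 s.f.; limit is 2.
Rounded to 2 significant figures: 5.3 × 10^-4.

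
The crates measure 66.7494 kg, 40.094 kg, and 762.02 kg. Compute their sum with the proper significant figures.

66.7494 kg + 40.094 kg + 762.02 kg = 868.8634 kg.
Addition/subtraction keeps the fewest decimal places: 66.7494 → 4 decimal places, 40.094 → 3 decimal places, 762.02 → 2 decimal places; limit is 2.
Rounded to 2 decimal places: 868.86 kg.

868.86 kg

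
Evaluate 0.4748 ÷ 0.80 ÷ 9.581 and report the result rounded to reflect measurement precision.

0.062

0.4748 ÷ 0.80 ÷ 9.581 = 0.0619455171694…
Multiplication/division keeps the fewest significant figures: 0.4748 → 4 s.f., 0.80 → 2 s.f., 9.581 → 4 s.f.; limit is 2.
Rounded to 2 significant figures: 0.062.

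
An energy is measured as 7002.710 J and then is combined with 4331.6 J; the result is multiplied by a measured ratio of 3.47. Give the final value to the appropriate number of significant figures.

7002.710 J + 4331.6 J = 11334.310 J; the sum is limited to 1 decimal place (6 s.f.).
Carrying full precision, 11334.310 × 3.47 = 39330.0557 J; 3.47 has 3 s.f., so the result keeps min(6, 3) = 3 s.f.
Rounded to 3 significant figures: 3.93 × 10⁴ J.

3.93 × 10⁴ J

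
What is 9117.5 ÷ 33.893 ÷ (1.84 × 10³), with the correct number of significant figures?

0.146

9117.5 ÷ 33.893 ÷ (1.84 × 10³) = 0.146200190112…
Multiplication/division keeps the fewest significant figures: 9117.5 → 5 s.f., 33.893 → 5 s.f., 1.84 × 10³ → 3 s.f.; limit is 3.
Rounded to 3 significant figures: 0.146.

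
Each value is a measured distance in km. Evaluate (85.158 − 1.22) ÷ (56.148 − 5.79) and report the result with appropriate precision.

85.158 − 1.22 = 83.938, limited to 2 d.p. → 4 s.f.; 56.148 − 5.79 = 50.358, limited to 2 d.p. → 4 s.f.
Carrying full precision, 83.938 ÷ 50.358 = 1.66682552921…; keep min(4, 4) = 4 s.f.
Rounded to 4 significant figures: 1.667.

1.667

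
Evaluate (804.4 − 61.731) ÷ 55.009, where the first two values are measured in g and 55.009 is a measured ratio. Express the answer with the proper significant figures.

804.4 g − 61.731 g = 742.669 g; the difference is limited to 1 decimal place (4 s.f.).
Carrying full precision, 742.669 ÷ 55.009 = 13.5008634951… g; 55.009 has 5 s.f., so the result keeps min(4, 5) = 4 s.f.
Rounded to 4 significant figures: 13.50 g.

13.50 g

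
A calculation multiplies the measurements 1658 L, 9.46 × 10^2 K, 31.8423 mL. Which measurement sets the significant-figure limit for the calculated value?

9.46 × 10^2 K

1658 L → 4 s.f.; 9.46 × 10^2 K → 3 s.f.; 31.8423 mL → 6 s.f.
The fewest is 3 significant figures, from 9.46 × 10^2 K.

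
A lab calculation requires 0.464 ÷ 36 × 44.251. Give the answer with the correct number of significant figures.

0.57

0.464 ÷ 36 × 44.251 = 0.570346222222…
Multiplication/division keeps the fewest significant figures: 0.464 → 3 s.f., 36 → 2 s.f., 44.251 → 5 s.f.; limit is 2.
Rounded to 2 significant figures: 0.57.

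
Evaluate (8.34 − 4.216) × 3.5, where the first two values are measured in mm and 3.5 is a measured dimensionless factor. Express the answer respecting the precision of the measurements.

14 mm

8.34 mm − 4.216 mm = 4.124 mm; the difference is limited to 2 decimal places (3 s.f.).
Carrying full precision, 4.124 × 3.5 = 14.434 mm; 3.5 has 2 s.f., so the result keeps min(3, 2) = 2 s.f.
Rounded to 2 significant figures: 14 mm.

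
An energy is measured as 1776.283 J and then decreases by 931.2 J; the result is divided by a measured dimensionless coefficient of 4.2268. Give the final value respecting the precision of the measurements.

199.9 J

1776.283 J − 931.2 J = 845.083 J; the difference is limited to 1 decimal place (4 s.f.).
Carrying full precision, 845.083 ÷ 4.2268 = 199.93446579… J; 4.2268 has 5 s.f., so the result keeps min(4, 5) = 4 s.f.
Rounded to 4 significant figures: 199.9 J.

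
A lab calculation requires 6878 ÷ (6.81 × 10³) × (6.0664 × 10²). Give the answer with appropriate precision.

6878 ÷ (6.81 × 10³) × (6.0664 × 10²) = 612.697491924…
Multiplication/division keeps the fewest significant figures: 6878 → 4 s.f., 6.81 × 10³ → 3 s.f., 6.0664 × 10² → 5 s.f.; limit is 3.
Rounded to 3 significant figures: 613.

613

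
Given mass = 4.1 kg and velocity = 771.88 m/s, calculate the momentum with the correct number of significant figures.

3.2 × 10³ kg·m/s

momentum = 4.1 kg × 771.88 m/s = 3164.708 kg·m/s.
4.1 has 2 significant figures; 771.88 has 5.
Division/multiplication keeps the fewest: 2 significant figures.
Rounded: 3.2 × 10³ kg·m/s.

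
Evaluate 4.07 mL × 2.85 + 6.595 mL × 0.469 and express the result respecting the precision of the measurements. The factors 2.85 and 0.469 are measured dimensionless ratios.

14.7 mL

4.07 × 2.85 = 11.5995 → 11.6 mL (3 s.f., last digit at the 10^-1 place).
6.595 × 0.469 = 3.093055 → 3.09 mL (3 s.f., last digit at the 10^-2 place).
Sum: 14.692555 mL; keep the coarser place, 10^-1.
Result: 14.7 mL.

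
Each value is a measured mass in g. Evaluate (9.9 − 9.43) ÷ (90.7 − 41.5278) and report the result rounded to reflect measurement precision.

9.9 − 9.43 = 0.47, limited to 1 d.p. → 1 s.f.; 90.7 − 41.5278 = 49.1722, limited to 1 d.p. → 3 s.f.
Carrying full precision, 0.47 ÷ 49.1722 = 0.00955824632618…; keep min(1, 3) = 1 s.f.
Rounded to 1 significant figure: 0.01.

0.01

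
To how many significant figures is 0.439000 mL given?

0.439000: leading zeros are not significant; trailing zeros after a decimal point are significant.

6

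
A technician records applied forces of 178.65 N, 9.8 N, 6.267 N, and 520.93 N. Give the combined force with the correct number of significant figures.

715.6 N

178.65 N + 9.8 N + 6.267 N + 520.93 N = 715.647 N.
Addition/subtraction keeps the fewest decimal places: 178.65 → 2 decimal places, 9.8 → 1 decimal place, 6.267 → 3 decimal places, 520.93 → 2 decimal places; limit is 1.
Rounded to 1 decimal place: 715.6 N.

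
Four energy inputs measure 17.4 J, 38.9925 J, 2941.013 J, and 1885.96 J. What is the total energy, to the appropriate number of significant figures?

4883.4 J

17.4 J + 38.9925 J + 2941.013 J + 1885.96 J = 4883.3655 J.
Addition/subtraction keeps the fewest decimal places: 17.4 → 1 decimal place, 38.9925 → 4 decimal places, 2941.013 → 3 decimal places, 1885.96 → 2 decimal places; limit is 1.
Rounded to 1 decimal place: 4883.4 J.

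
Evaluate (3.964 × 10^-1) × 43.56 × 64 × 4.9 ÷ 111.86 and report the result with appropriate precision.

48

(3.964 × 10^-1) × 43.56 × 64 × 4.9 ÷ 111.86 = 48.4086259825…
Multiplication/division keeps the fewest significant figures: 3.964 × 10^-1 → 4 s.f., 43.56 → 4 s.f., 64 → 2 s.f., 4.9 → 2 s.f., 111.86 → 5 s.f.; limit is 2.
Rounded to 2 significant figures: 48.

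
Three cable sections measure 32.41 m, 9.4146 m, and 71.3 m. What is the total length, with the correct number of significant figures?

113.1 m

32.41 m + 9.4146 m + 71.3 m = 113.1246 m.
Addition/subtraction keeps the fewest decimal places: 32.41 → 2 decimal places, 9.4146 → 4 decimal places, 71.3 → 1 decimal place; limit is 1.
Rounded to 1 decimal place: 113.1 m.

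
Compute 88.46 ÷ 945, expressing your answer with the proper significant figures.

88.46 ÷ 945 = 0.0936084656085…
Multiplication/division keeps the fewest significant figures: 88.46 → 4 s.f., 945 → 3 s.f.; limit is 3.
Rounded to 3 significant figures: 0.0936.

0.0936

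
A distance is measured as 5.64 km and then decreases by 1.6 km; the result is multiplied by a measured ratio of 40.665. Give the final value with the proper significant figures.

5.64 km − 1.6 km = 4.04 km; the difference is limited to 1 decimal place (2 s.f.).
Carrying full precision, 4.04 × 40.665 = 164.2866 km; 40.665 has 5 s.f., so the result keeps min(2, 5) = 2 s.f.
Rounded to 2 significant figures: 1.6 × 10² km.

1.6 × 10² km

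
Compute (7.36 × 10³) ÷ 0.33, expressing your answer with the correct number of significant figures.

2.2 × 10⁴

(7.36 × 10³) ÷ 0.33 = 22303.030303…
Multiplication/division keeps the fewest significant figures: 7.36 × 10³ → 3 s.f., 0.33 → 2 s.f.; limit is 2.
Rounded to 2 significant figures: 2.2 × 10⁴.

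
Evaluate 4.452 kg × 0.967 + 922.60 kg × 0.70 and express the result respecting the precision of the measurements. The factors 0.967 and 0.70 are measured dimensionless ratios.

6.5 × 10^2 kg

4.452 × 0.967 = 4.305084 → 4.31 kg (3 s.f., last digit at the 10^-2 place).
922.60 × 0.70 = 645.82 → 6.5 × 10^2 kg (2 s.f., last digit at the 10^1 place).
Sum: 650.125084 kg; keep the coarser place, 10^1.
Result: 6.5 × 10^2 kg.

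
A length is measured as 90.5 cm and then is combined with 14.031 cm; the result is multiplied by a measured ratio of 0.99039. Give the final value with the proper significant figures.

103.5 cm

90.5 cm + 14.031 cm = 104.531 cm; the sum is limited to 1 decimal place (4 s.f.).
Carrying full precision, 104.531 × 0.99039 = 103.52645709 cm; 0.99039 has 5 s.f., so the result keeps min(4, 5) = 4 s.f.
Rounded to 4 significant figures: 103.5 cm.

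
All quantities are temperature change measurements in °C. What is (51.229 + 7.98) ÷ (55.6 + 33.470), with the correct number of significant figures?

0.665

51.229 + 7.98 = 59.209, limited to 2 d.p. → 4 s.f.; 55.6 + 33.470 = 89.070, limited to 1 d.p. → 3 s.f.
Carrying full precision, 59.209 ÷ 89.070 = 0.664746828337…; keep min(4, 3) = 3 s.f.
Rounded to 3 significant figures: 0.665.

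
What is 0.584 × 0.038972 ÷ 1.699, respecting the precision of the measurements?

0.0134

0.584 × 0.038972 ÷ 1.699 = 0.0133959081813…
Multiplication/division keeps the fewest significant figures: 0.584 → 3 s.f., 0.038972 → 5 s.f., 1.699 → 4 s.f.; limit is 3.
Rounded to 3 significant figures: 0.0134.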